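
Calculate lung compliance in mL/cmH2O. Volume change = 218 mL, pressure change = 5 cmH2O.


C = dV / dP
C = 218 / 5
C = 43.6 mL/cmH2O


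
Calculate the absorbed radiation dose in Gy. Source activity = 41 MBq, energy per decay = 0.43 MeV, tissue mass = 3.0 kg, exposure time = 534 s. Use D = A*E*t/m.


A = 41 MBq = 4.1000e+07 Bq
E = 0.43 MeV = 6.8886e-14 J
D = A*E*t/m = 4.1000e+07*6.8886e-14*534/3.0
D = 5.0273e-04 Gy


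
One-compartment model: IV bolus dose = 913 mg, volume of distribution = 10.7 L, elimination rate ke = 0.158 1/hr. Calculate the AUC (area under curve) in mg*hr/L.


C0 = Dose/Vd = 913/10.7 = 85.3271 mg/L
AUC = C0/ke = 85.3271/0.158
AUC = 540 mg*hr/L


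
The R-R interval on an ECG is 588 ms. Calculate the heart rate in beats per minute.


HR = 60 / RR_interval(s)
RR = 588 ms = 0.588 s
HR = 60 / 0.588 = 102 bpm


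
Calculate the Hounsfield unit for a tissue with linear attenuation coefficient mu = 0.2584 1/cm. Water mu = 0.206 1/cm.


HU = ((mu_tissue - mu_water) / mu_water) * 1000
HU = ((0.2584 - 0.206) / 0.206) * 1000
HU = 254.4


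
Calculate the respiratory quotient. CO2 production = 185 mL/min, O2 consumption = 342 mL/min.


RQ = VCO2 / VO2
RQ = 185 / 342
RQ = 0.5409


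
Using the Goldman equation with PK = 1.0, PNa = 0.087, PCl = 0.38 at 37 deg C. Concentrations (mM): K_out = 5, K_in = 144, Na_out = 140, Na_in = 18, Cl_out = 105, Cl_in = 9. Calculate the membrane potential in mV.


Vm = (RT/F)*ln((PK*Ko + PNa*Nao + PCl*Cli)/(PK*Ki + PNa*Nai + PCl*Clo))
Numer = 20.6, Denom = 185.466
Vm = -58.73 mV


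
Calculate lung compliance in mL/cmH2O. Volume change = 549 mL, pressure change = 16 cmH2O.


C = dV / dP
C = 549 / 16
C = 34.31 mL/cmH2O


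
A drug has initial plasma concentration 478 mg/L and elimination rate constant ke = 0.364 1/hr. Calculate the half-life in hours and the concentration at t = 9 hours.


t_half = ln(2) / ke = 0.693147 / 0.364 = 1.904 hr
C(t) = C0 * exp(-ke*t) = 478 * exp(-0.364*9)
C(9) = 18.06 mg/L


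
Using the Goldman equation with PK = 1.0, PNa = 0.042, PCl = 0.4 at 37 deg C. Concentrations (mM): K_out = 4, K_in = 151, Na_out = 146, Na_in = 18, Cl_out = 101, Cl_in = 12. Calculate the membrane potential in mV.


Vm = (RT/F)*ln((PK*Ko + PNa*Nao + PCl*Cli)/(PK*Ki + PNa*Nai + PCl*Clo))
Numer = 14.932, Denom = 192.156
Vm = -68.28 mV


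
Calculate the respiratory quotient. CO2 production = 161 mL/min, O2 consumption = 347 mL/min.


RQ = VCO2 / VO2
RQ = 161 / 347
RQ = 0.464


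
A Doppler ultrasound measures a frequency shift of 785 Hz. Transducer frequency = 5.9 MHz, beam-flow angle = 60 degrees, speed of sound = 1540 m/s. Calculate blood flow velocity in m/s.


v = fd * c / (2 * f0 * cos(theta))
v = 785 * 1540 / (2 * 5.9000e+06 * cos(60))
v = 0.2049 m/s


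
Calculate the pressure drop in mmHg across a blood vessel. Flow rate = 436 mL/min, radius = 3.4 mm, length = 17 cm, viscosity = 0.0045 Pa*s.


dP = 8*mu*L*Q / (pi*r^4)
Q = 436 mL/min = 7.26667e-06 m^3/s
dP = 105.931 Pa = 105.931 / 133.322 mmHg = 0.7946 mmHg


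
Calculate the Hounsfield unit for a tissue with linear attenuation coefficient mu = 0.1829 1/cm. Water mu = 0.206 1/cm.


HU = ((mu_tissue - mu_water) / mu_water) * 1000
HU = ((0.1829 - 0.206) / 0.206) * 1000
HU = -112.1


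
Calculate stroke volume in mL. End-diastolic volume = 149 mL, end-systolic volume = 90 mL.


SV = EDV - ESV
SV = 149 - 90
SV = 59 mL


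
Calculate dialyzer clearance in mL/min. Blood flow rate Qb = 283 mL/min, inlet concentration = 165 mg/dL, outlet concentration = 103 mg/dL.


K = Qb * (Cb_in - Cb_out) / Cb_in
K = 283 * (165 - 103) / 165
K = 106.3 mL/min


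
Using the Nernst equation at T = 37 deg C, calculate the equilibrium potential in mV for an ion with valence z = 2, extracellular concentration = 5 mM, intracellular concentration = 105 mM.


E = (RT/(zF)) * ln(C_out/C_in)
T = 37 + 273.15 = 310.15 K
E = (8.314 * 310.15 / (2 * 96485)) * ln(5/105)
E = -40.68 mV


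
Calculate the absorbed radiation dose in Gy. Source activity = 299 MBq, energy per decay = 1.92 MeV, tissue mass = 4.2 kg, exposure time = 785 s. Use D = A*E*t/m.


A = 299 MBq = 2.9900e+08 Bq
E = 1.92 MeV = 3.07584e-13 J
D = A*E*t/m = 2.9900e+08*3.07584e-13*785/4.2
D = 0.01719 Gy


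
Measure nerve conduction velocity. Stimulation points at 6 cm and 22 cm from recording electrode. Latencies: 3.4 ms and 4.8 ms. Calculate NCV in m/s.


Distance = (22 - 6) / 100 = 0.16 m
dt = (4.8 - 3.4) / 1000 = 0.0014 s
NCV = dist / dt = 114.3 m/s


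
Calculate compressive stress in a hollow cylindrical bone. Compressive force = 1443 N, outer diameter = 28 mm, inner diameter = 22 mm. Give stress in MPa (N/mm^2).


A = pi*(r_o^2 - r_i^2)
r_o = 14 mm, r_i = 11 mm
A = 235.619 mm^2
sigma = F/A = 1443 / 235.619
sigma = 6.124 MPa


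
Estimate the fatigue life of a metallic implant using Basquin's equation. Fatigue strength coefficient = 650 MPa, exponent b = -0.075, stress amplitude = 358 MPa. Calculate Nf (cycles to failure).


sigma_a = sigma_f' * (2Nf)^b
2Nf = (sigma_a/sigma_f')^(1/b)
2Nf = (358/650)^(1/-0.075)
2Nf = 2842.7439
Nf = 1421


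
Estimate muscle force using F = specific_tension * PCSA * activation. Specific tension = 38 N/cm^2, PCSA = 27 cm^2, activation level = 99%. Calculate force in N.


F = sigma * PCSA * activation
F = 38 * 27 * 0.99
F = 1016 N


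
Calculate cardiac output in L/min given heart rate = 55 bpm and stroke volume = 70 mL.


CO = HR * SV
CO = 55 * 70 / 1000
CO = 3.85 L/min


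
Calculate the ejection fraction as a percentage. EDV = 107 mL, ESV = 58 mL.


SV = EDV - ESV = 107 - 58 = 49 mL
EF = SV/EDV * 100 = 49/107 * 100
EF = 45.79%


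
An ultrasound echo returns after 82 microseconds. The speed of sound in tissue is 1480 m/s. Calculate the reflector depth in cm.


depth = c * t / 2
t = 82 us = 8.2000e-05 s
depth = 1480 * 8.2000e-05 / 2
depth = 0.06068 m = 6.068 cm


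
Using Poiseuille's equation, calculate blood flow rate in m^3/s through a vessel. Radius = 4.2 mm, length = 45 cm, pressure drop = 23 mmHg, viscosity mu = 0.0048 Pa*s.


Q = pi*r^4*dP / (8*mu*L)
r = 0.0042 m, L = 0.45 m
dP = 23 mmHg = 3066.406 Pa
Q = 1.7347e-04 m^3/s


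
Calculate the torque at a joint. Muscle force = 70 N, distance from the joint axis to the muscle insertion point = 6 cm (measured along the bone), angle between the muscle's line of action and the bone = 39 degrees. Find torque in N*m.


Torque = F * d * sin(theta)   (moment arm = d*sin(theta))
d = 6 cm = 0.06 m
Torque = 70 * 0.06 * sin(39)
Torque = 2.643 N*m


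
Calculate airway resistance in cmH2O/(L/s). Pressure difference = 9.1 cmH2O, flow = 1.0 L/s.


R = dP / flow
R = 9.1 / 1.0
R = 9.1 cmH2O/(L/s)


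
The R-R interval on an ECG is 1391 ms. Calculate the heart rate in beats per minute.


HR = 60 / RR_interval(s)
RR = 1391 ms = 1.391 s
HR = 60 / 1.391 = 43.13 bpm


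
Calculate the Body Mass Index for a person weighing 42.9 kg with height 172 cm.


BMI = weight / height^2
height = 172 cm = 1.72 m
BMI = 42.9 / 1.72^2
BMI = 14.5 kg/m^2


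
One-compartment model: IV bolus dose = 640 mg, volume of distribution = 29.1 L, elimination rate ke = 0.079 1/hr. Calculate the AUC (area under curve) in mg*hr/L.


C0 = Dose/Vd = 640/29.1 = 21.9931 mg/L
AUC = C0/ke = 21.9931/0.079
AUC = 278.4 mg*hr/L


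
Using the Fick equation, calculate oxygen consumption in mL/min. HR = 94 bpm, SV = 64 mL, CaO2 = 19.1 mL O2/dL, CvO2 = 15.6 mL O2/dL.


CO = HR*SV = 94*64/1000 = 6.016 L/min
a-v O2 diff = 19.1 - 15.6 = 3.5 mL/dL
VO2 = CO * (CaO2-CvO2) * 10 dL/L
VO2 = 6.016 * 3.5 * 10
VO2 = 210.6 mL/min


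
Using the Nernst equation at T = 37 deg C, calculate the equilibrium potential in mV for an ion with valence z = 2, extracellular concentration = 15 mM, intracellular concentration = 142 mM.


E = (RT/(zF)) * ln(C_out/C_in)
T = 37 + 273.15 = 310.15 K
E = (8.314 * 310.15 / (2 * 96485)) * ln(15/142)
E = -30.04 mV


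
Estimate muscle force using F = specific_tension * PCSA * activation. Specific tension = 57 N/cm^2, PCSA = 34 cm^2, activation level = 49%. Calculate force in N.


F = sigma * PCSA * activation
F = 57 * 34 * 0.49
F = 949.6 N


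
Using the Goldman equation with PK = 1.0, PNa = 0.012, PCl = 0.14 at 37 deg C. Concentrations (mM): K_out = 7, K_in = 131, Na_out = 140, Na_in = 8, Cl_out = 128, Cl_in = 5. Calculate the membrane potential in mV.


Vm = (RT/F)*ln((PK*Ko + PNa*Nao + PCl*Cli)/(PK*Ki + PNa*Nai + PCl*Clo))
Numer = 9.38, Denom = 149.016
Vm = -73.91 mV


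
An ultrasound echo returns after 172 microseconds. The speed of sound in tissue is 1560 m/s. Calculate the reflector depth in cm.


depth = c * t / 2
t = 172 us = 1.7200e-04 s
depth = 1560 * 1.7200e-04 / 2
depth = 0.13416 m = 13.416 cm


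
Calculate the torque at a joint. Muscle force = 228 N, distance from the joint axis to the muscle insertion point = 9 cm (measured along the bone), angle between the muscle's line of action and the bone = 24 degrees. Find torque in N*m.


Torque = F * d * sin(theta)   (moment arm = d*sin(theta))
d = 9 cm = 0.09 m
Torque = 228 * 0.09 * sin(24)
Torque = 8.346 N*m


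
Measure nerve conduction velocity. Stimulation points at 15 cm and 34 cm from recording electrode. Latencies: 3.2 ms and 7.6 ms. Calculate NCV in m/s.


Distance = (34 - 15) / 100 = 0.19 m
dt = (7.6 - 3.2) / 1000 = 0.0044 s
NCV = dist / dt = 43.18 m/s


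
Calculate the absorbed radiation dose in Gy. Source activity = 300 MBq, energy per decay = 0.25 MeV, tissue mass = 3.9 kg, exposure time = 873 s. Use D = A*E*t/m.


A = 300 MBq = 3.0000e+08 Bq
E = 0.25 MeV = 4.005e-14 J
D = A*E*t/m = 3.0000e+08*4.005e-14*873/3.9
D = 0.00269 Gy


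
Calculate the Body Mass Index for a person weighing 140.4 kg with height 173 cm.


BMI = weight / height^2
height = 173 cm = 1.73 m
BMI = 140.4 / 1.73^2
BMI = 46.91 kg/m^2


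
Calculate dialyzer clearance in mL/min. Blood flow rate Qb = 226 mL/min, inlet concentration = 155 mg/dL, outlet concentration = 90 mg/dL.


K = Qb * (Cb_in - Cb_out) / Cb_in
K = 226 * (155 - 90) / 155
K = 94.77 mL/min


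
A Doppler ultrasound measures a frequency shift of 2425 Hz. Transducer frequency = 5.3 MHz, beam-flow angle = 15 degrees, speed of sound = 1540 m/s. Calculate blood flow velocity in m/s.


v = fd * c / (2 * f0 * cos(theta))
v = 2425 * 1540 / (2 * 5.3000e+06 * cos(15))
v = 0.3647 m/s


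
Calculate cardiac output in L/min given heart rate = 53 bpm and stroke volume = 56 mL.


CO = HR * SV
CO = 53 * 56 / 1000
CO = 2.968 L/min


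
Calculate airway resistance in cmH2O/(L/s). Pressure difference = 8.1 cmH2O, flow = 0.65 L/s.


R = dP / flow
R = 8.1 / 0.65
R = 12.46 cmH2O/(L/s)


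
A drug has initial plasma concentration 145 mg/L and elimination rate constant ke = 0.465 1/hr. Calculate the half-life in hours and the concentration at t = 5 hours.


t_half = ln(2) / ke = 0.693147 / 0.465 = 1.491 hr
C(t) = C0 * exp(-ke*t) = 145 * exp(-0.465*5)
C(5) = 14.18 mg/L


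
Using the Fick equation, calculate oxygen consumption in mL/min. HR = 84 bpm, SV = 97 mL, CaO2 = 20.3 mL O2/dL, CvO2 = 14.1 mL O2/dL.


CO = HR*SV = 84*97/1000 = 8.148 L/min
a-v O2 diff = 20.3 - 14.1 = 6.2 mL/dL
VO2 = CO * (CaO2-CvO2) * 10 dL/L
VO2 = 8.148 * 6.2 * 10
VO2 = 505.2 mL/min


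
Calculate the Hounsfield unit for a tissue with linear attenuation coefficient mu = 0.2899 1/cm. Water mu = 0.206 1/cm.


HU = ((mu_tissue - mu_water) / mu_water) * 1000
HU = ((0.2899 - 0.206) / 0.206) * 1000
HU = 407.3


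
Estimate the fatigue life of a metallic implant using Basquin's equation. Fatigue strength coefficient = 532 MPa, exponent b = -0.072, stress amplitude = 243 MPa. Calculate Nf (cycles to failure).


sigma_a = sigma_f' * (2Nf)^b
2Nf = (sigma_a/sigma_f')^(1/b)
2Nf = (243/532)^(1/-0.072)
2Nf = 53267.623
Nf = 2.663e+04


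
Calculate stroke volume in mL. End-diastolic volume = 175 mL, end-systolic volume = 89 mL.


SV = EDV - ESV
SV = 175 - 89
SV = 86 mL


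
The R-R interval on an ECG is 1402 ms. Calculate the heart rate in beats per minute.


HR = 60 / RR_interval(s)
RR = 1402 ms = 1.402 s
HR = 60 / 1.402 = 42.8 bpm


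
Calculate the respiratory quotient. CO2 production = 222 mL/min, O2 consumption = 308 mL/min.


RQ = VCO2 / VO2
RQ = 222 / 308
RQ = 0.7208


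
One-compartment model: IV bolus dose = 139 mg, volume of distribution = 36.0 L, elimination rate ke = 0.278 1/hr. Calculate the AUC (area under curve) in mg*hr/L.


C0 = Dose/Vd = 139/36.0 = 3.86111 mg/L
AUC = C0/ke = 3.86111/0.278
AUC = 13.89 mg*hr/L


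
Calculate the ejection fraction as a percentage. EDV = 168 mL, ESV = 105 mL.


SV = EDV - ESV = 168 - 105 = 63 mL
EF = SV/EDV * 100 = 63/168 * 100
EF = 37.5%


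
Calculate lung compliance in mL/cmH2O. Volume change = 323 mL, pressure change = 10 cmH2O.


C = dV / dP
C = 323 / 10
C = 32.3 mL/cmH2O


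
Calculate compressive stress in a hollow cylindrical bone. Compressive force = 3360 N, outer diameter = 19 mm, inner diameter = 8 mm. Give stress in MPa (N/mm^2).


A = pi*(r_o^2 - r_i^2)
r_o = 9.5 mm, r_i = 4 mm
A = 233.263 mm^2
sigma = F/A = 3360 / 233.263
sigma = 14.4 MPa


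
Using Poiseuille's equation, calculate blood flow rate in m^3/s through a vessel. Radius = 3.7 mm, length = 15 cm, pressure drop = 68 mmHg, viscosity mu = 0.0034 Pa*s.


Q = pi*r^4*dP / (8*mu*L)
r = 0.0037 m, L = 0.15 m
dP = 68 mmHg = 9065.896 Pa
Q = 0.001308 m^3/s


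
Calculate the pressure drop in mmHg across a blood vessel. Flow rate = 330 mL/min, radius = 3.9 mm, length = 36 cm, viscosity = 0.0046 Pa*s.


dP = 8*mu*L*Q / (pi*r^4)
Q = 330 mL/min = 5.5e-06 m^3/s
dP = 100.255 Pa = 100.255 / 133.322 mmHg = 0.752 mmHg


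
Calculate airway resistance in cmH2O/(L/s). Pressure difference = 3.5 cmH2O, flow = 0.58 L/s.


R = dP / flow
R = 3.5 / 0.58
R = 6.034 cmH2O/(L/s)


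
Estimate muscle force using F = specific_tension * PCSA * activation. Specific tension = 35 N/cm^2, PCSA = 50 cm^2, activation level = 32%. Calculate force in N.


F = sigma * PCSA * activation
F = 35 * 50 * 0.32
F = 560 N


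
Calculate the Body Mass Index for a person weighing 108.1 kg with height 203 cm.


BMI = weight / height^2
height = 203 cm = 2.03 m
BMI = 108.1 / 2.03^2
BMI = 26.23 kg/m^2


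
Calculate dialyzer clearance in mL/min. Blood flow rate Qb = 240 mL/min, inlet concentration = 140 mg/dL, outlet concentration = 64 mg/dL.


K = Qb * (Cb_in - Cb_out) / Cb_in
K = 240 * (140 - 64) / 140
K = 130.3 mL/min


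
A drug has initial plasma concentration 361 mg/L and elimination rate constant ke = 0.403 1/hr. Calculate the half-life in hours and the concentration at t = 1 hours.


t_half = ln(2) / ke = 0.693147 / 0.403 = 1.72 hr
C(t) = C0 * exp(-ke*t) = 361 * exp(-0.403*1)
C(1) = 241.3 mg/L


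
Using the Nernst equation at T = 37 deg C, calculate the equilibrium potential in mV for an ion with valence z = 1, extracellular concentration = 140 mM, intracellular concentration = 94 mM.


E = (RT/(zF)) * ln(C_out/C_in)
T = 37 + 273.15 = 310.15 K
E = (8.314 * 310.15 / (1 * 96485)) * ln(140/94)
E = 10.65 mV


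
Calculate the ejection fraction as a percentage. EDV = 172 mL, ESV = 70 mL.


SV = EDV - ESV = 172 - 70 = 102 mL
EF = SV/EDV * 100 = 102/172 * 100
EF = 59.3%


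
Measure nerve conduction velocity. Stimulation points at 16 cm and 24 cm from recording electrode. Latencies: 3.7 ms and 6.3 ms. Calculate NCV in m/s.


Distance = (24 - 16) / 100 = 0.08 m
dt = (6.3 - 3.7) / 1000 = 0.0026 s
NCV = dist / dt = 30.77 m/s


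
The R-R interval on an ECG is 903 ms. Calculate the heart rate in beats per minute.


HR = 60 / RR_interval(s)
RR = 903 ms = 0.903 s
HR = 60 / 0.903 = 66.45 bpm


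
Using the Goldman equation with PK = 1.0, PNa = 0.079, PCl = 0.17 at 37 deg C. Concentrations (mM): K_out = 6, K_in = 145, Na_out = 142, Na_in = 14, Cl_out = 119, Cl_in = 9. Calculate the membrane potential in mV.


Vm = (RT/F)*ln((PK*Ko + PNa*Nao + PCl*Cli)/(PK*Ki + PNa*Nai + PCl*Clo))
Numer = 18.748, Denom = 166.336
Vm = -58.34 mV


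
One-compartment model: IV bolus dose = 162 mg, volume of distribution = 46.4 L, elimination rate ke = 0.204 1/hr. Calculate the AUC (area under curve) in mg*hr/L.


C0 = Dose/Vd = 162/46.4 = 3.49138 mg/L
AUC = C0/ke = 3.49138/0.204
AUC = 17.11 mg*hr/L


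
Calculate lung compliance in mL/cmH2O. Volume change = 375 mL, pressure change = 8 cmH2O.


C = dV / dP
C = 375 / 8
C = 46.88 mL/cmH2O


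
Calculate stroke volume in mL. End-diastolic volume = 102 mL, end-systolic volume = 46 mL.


SV = EDV - ESV
SV = 102 - 46
SV = 56 mL


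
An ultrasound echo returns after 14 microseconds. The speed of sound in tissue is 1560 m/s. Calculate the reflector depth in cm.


depth = c * t / 2
t = 14 us = 1.4000e-05 s
depth = 1560 * 1.4000e-05 / 2
depth = 0.01092 m = 1.092 cm


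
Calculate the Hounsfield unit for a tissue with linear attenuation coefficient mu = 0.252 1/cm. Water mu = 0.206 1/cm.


HU = ((mu_tissue - mu_water) / mu_water) * 1000
HU = ((0.252 - 0.206) / 0.206) * 1000
HU = 223.3


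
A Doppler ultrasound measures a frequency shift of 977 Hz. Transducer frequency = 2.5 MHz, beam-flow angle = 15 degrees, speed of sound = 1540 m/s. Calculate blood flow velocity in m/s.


v = fd * c / (2 * f0 * cos(theta))
v = 977 * 1540 / (2 * 2.5000e+06 * cos(15))
v = 0.3115 m/s


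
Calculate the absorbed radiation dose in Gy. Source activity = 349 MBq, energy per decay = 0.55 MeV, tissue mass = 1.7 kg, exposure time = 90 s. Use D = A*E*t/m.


A = 349 MBq = 3.4900e+08 Bq
E = 0.55 MeV = 8.811e-14 J
D = A*E*t/m = 3.4900e+08*8.811e-14*90/1.7
D = 0.001628 Gy


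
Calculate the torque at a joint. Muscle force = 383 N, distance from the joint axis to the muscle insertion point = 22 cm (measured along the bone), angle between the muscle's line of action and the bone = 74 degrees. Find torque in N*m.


Torque = F * d * sin(theta)   (moment arm = d*sin(theta))
d = 22 cm = 0.22 m
Torque = 383 * 0.22 * sin(74)
Torque = 81 N*m


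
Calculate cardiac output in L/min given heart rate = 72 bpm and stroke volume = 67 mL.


CO = HR * SV
CO = 72 * 67 / 1000
CO = 4.824 L/min


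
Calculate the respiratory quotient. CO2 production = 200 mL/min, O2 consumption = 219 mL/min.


RQ = VCO2 / VO2
RQ = 200 / 219
RQ = 0.9132


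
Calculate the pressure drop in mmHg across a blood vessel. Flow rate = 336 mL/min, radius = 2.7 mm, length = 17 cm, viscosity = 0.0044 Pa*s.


dP = 8*mu*L*Q / (pi*r^4)
Q = 336 mL/min = 5.6e-06 m^3/s
dP = 200.713 Pa = 200.713 / 133.322 mmHg = 1.505 mmHg


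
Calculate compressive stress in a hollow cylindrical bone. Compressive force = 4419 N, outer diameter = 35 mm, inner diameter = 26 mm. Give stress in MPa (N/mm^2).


A = pi*(r_o^2 - r_i^2)
r_o = 17.5 mm, r_i = 13 mm
A = 431.184 mm^2
sigma = F/A = 4419 / 431.184
sigma = 10.25 MPa


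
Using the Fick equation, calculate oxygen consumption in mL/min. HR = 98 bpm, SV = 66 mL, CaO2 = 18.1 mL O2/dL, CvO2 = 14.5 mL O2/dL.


CO = HR*SV = 98*66/1000 = 6.468 L/min
a-v O2 diff = 18.1 - 14.5 = 3.6 mL/dL
VO2 = CO * (CaO2-CvO2) * 10 dL/L
VO2 = 6.468 * 3.6 * 10
VO2 = 232.8 mL/min


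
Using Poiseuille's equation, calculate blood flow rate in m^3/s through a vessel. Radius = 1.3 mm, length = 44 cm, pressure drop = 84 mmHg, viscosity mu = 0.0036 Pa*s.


Q = pi*r^4*dP / (8*mu*L)
r = 0.0013 m, L = 0.44 m
dP = 84 mmHg = 11199.048 Pa
Q = 7.9297e-06 m^3/s


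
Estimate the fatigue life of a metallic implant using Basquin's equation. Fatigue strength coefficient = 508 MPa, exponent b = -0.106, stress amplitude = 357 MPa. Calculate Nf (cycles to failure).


sigma_a = sigma_f' * (2Nf)^b
2Nf = (sigma_a/sigma_f')^(1/b)
2Nf = (357/508)^(1/-0.106)
2Nf = 27.876647
Nf = 13.94


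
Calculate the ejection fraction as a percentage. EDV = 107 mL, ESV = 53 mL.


SV = EDV - ESV = 107 - 53 = 54 mL
EF = SV/EDV * 100 = 54/107 * 100
EF = 50.47%


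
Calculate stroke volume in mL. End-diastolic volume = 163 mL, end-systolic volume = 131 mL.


SV = EDV - ESV
SV = 163 - 131
SV = 32 mL


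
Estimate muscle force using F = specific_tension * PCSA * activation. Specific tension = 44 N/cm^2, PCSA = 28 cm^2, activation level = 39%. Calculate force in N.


F = sigma * PCSA * activation
F = 44 * 28 * 0.39
F = 480.5 N


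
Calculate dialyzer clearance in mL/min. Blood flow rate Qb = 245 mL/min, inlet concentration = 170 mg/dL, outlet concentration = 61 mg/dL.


K = Qb * (Cb_in - Cb_out) / Cb_in
K = 245 * (170 - 61) / 170
K = 157.1 mL/min


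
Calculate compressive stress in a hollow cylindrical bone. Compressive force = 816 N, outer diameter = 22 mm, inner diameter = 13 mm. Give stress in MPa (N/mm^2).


A = pi*(r_o^2 - r_i^2)
r_o = 11 mm, r_i = 6.5 mm
A = 247.4 mm^2
sigma = F/A = 816 / 247.4
sigma = 3.298 MPa


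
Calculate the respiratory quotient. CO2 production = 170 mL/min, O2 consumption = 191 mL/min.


RQ = VCO2 / VO2
RQ = 170 / 191
RQ = 0.8901


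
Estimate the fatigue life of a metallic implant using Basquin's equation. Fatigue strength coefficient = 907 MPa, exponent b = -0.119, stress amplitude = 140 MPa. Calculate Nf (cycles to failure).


sigma_a = sigma_f' * (2Nf)^b
2Nf = (sigma_a/sigma_f')^(1/b)
2Nf = (140/907)^(1/-0.119)
2Nf = 6594067.3
Nf = 3.2970e+06


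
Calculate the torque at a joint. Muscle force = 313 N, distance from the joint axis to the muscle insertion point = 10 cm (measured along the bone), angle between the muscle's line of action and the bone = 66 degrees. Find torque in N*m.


Torque = F * d * sin(theta)   (moment arm = d*sin(theta))
d = 10 cm = 0.1 m
Torque = 313 * 0.1 * sin(66)
Torque = 28.59 N*m


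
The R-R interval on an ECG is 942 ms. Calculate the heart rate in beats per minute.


HR = 60 / RR_interval(s)
RR = 942 ms = 0.942 s
HR = 60 / 0.942 = 63.69 bpm


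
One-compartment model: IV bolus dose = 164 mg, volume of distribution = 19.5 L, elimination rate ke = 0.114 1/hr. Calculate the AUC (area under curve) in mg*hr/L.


C0 = Dose/Vd = 164/19.5 = 8.41026 mg/L
AUC = C0/ke = 8.41026/0.114
AUC = 73.77 mg*hr/L


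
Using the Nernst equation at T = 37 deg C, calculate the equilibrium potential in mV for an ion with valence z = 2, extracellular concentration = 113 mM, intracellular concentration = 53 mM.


E = (RT/(zF)) * ln(C_out/C_in)
T = 37 + 273.15 = 310.15 K
E = (8.314 * 310.15 / (2 * 96485)) * ln(113/53)
E = 10.12 mV


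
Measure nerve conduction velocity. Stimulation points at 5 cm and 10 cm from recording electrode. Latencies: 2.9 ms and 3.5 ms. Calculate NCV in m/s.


Distance = (10 - 5) / 100 = 0.05 m
dt = (3.5 - 2.9) / 1000 = 6.0000e-04 s
NCV = dist / dt = 83.33 m/s


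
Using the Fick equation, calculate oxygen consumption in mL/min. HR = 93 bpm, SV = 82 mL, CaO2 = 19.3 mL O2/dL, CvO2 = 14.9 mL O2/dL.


CO = HR*SV = 93*82/1000 = 7.626 L/min
a-v O2 diff = 19.3 - 14.9 = 4.4 mL/dL
VO2 = CO * (CaO2-CvO2) * 10 dL/L
VO2 = 7.626 * 4.4 * 10
VO2 = 335.5 mL/min


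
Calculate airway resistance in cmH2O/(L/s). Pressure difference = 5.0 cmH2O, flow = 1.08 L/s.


R = dP / flow
R = 5.0 / 1.08
R = 4.63 cmH2O/(L/s)


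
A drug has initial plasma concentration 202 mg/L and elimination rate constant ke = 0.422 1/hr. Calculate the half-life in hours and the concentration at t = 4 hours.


t_half = ln(2) / ke = 0.693147 / 0.422 = 1.643 hr
C(t) = C0 * exp(-ke*t) = 202 * exp(-0.422*4)
C(4) = 37.35 mg/L


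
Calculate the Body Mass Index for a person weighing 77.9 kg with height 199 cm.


BMI = weight / height^2
height = 199 cm = 1.99 m
BMI = 77.9 / 1.99^2
BMI = 19.67 kg/m^2


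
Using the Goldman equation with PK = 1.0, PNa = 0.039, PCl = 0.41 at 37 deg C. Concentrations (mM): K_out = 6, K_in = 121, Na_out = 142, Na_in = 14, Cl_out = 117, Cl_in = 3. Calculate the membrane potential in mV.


Vm = (RT/F)*ln((PK*Ko + PNa*Nao + PCl*Cli)/(PK*Ki + PNa*Nai + PCl*Clo))
Numer = 12.768, Denom = 169.516
Vm = -69.11 mV


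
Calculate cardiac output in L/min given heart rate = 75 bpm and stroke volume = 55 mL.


CO = HR * SV
CO = 75 * 55 / 1000
CO = 4.125 L/min


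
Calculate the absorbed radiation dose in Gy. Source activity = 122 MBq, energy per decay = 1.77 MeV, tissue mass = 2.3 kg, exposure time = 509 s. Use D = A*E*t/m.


A = 122 MBq = 1.2200e+08 Bq
E = 1.77 MeV = 2.83554e-13 J
D = A*E*t/m = 1.2200e+08*2.83554e-13*509/2.3
D = 0.007656 Gy


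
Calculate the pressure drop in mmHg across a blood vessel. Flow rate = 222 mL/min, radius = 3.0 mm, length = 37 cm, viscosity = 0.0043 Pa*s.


dP = 8*mu*L*Q / (pi*r^4)
Q = 222 mL/min = 3.7e-06 m^3/s
dP = 185.066 Pa = 185.066 / 133.322 mmHg = 1.388 mmHg


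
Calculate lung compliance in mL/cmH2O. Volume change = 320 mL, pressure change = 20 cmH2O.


C = dV / dP
C = 320 / 20
C = 16 mL/cmH2O


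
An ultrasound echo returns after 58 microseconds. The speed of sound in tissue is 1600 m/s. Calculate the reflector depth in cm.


depth = c * t / 2
t = 58 us = 5.8000e-05 s
depth = 1600 * 5.8000e-05 / 2
depth = 0.0464 m = 4.64 cm


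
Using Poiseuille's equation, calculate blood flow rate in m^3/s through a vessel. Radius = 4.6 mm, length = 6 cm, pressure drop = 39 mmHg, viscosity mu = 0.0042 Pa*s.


Q = pi*r^4*dP / (8*mu*L)
r = 0.0046 m, L = 0.06 m
dP = 39 mmHg = 5199.558 Pa
Q = 0.003628 m^3/s


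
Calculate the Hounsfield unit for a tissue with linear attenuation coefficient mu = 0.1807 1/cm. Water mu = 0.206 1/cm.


HU = ((mu_tissue - mu_water) / mu_water) * 1000
HU = ((0.1807 - 0.206) / 0.206) * 1000
HU = -122.8


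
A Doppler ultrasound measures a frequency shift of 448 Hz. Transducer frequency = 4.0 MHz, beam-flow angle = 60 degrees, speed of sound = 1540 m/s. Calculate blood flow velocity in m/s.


v = fd * c / (2 * f0 * cos(theta))
v = 448 * 1540 / (2 * 4.0000e+06 * cos(60))
v = 0.1725 m/s


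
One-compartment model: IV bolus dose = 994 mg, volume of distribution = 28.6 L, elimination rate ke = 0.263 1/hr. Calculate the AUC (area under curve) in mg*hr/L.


C0 = Dose/Vd = 994/28.6 = 34.7552 mg/L
AUC = C0/ke = 34.7552/0.263
AUC = 132.1 mg*hr/L


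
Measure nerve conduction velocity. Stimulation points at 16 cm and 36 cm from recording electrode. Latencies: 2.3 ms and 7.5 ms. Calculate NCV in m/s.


Distance = (36 - 16) / 100 = 0.2 m
dt = (7.5 - 2.3) / 1000 = 0.0052 s
NCV = dist / dt = 38.46 m/s


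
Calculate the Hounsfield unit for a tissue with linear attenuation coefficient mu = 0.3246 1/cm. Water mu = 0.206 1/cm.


HU = ((mu_tissue - mu_water) / mu_water) * 1000
HU = ((0.3246 - 0.206) / 0.206) * 1000
HU = 575.7


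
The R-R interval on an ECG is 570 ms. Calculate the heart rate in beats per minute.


HR = 60 / RR_interval(s)
RR = 570 ms = 0.57 s
HR = 60 / 0.57 = 105.3 bpm


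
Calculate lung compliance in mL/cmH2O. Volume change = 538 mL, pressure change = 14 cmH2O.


C = dV / dP
C = 538 / 14
C = 38.43 mL/cmH2O


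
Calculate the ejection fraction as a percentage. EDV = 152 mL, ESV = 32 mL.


SV = EDV - ESV = 152 - 32 = 120 mL
EF = SV/EDV * 100 = 120/152 * 100
EF = 78.95%


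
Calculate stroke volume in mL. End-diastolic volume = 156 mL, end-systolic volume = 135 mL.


SV = EDV - ESV
SV = 156 - 135
SV = 21 mL


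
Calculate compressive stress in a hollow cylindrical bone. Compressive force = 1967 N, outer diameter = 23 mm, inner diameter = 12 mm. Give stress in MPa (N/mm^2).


A = pi*(r_o^2 - r_i^2)
r_o = 11.5 mm, r_i = 6 mm
A = 302.378 mm^2
sigma = F/A = 1967 / 302.378
sigma = 6.505 MPa


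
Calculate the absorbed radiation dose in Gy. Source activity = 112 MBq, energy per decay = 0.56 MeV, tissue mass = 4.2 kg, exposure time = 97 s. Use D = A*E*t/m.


A = 112 MBq = 1.1200e+08 Bq
E = 0.56 MeV = 8.9712e-14 J
D = A*E*t/m = 1.1200e+08*8.9712e-14*97/4.2
D = 2.3206e-04 Gy


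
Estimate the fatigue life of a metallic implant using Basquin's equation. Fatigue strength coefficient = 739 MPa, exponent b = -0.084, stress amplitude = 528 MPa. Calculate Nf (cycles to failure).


sigma_a = sigma_f' * (2Nf)^b
2Nf = (sigma_a/sigma_f')^(1/b)
2Nf = (528/739)^(1/-0.084)
2Nf = 54.729367
Nf = 27.36


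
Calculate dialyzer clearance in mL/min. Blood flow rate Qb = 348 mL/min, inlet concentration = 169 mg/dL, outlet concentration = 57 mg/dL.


K = Qb * (Cb_in - Cb_out) / Cb_in
K = 348 * (169 - 57) / 169
K = 230.6 mL/min


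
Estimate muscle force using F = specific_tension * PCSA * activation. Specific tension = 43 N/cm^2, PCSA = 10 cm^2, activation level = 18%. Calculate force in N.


F = sigma * PCSA * activation
F = 43 * 10 * 0.18
F = 77.4 N


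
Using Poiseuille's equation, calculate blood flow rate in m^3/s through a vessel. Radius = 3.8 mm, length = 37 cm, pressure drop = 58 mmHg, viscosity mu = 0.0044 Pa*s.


Q = pi*r^4*dP / (8*mu*L)
r = 0.0038 m, L = 0.37 m
dP = 58 mmHg = 7732.676 Pa
Q = 3.8893e-04 m^3/s


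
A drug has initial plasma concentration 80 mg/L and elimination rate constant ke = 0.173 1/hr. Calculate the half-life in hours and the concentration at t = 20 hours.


t_half = ln(2) / ke = 0.693147 / 0.173 = 4.007 hr
C(t) = C0 * exp(-ke*t) = 80 * exp(-0.173*20)
C(20) = 2.514 mg/L


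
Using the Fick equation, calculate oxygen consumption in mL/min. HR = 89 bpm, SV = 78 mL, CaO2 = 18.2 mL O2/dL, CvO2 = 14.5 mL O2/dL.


CO = HR*SV = 89*78/1000 = 6.942 L/min
a-v O2 diff = 18.2 - 14.5 = 3.7 mL/dL
VO2 = CO * (CaO2-CvO2) * 10 dL/L
VO2 = 6.942 * 3.7 * 10
VO2 = 256.9 mL/min


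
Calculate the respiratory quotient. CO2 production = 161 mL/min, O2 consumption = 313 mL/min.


RQ = VCO2 / VO2
RQ = 161 / 313
RQ = 0.5144


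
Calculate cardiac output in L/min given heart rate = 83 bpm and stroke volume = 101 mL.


CO = HR * SV
CO = 83 * 101 / 1000
CO = 8.383 L/min


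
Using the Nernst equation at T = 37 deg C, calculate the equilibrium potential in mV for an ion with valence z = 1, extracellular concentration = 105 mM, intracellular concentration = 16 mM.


E = (RT/(zF)) * ln(C_out/C_in)
T = 37 + 273.15 = 310.15 K
E = (8.314 * 310.15 / (1 * 96485)) * ln(105/16)
E = 50.28 mV


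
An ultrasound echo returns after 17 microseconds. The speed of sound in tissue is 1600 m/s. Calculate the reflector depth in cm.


depth = c * t / 2
t = 17 us = 1.7000e-05 s
depth = 1600 * 1.7000e-05 / 2
depth = 0.0136 m = 1.36 cm


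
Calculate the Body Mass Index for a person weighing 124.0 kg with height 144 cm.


BMI = weight / height^2
height = 144 cm = 1.44 m
BMI = 124.0 / 1.44^2
BMI = 59.8 kg/m^2


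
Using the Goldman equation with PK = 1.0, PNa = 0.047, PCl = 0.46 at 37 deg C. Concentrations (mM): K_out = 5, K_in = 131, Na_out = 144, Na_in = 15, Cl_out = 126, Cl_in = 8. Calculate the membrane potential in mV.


Vm = (RT/F)*ln((PK*Ko + PNa*Nao + PCl*Cli)/(PK*Ki + PNa*Nai + PCl*Clo))
Numer = 15.448, Denom = 189.665
Vm = -67.02 mV


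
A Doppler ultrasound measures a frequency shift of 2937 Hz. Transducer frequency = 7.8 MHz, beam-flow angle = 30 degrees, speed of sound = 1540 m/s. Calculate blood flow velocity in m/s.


v = fd * c / (2 * f0 * cos(theta))
v = 2937 * 1540 / (2 * 7.8000e+06 * cos(30))
v = 0.3348 m/s


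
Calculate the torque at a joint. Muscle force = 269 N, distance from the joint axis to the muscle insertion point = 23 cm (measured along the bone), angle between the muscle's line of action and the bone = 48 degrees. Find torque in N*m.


Torque = F * d * sin(theta)   (moment arm = d*sin(theta))
d = 23 cm = 0.23 m
Torque = 269 * 0.23 * sin(48)
Torque = 45.98 N*m


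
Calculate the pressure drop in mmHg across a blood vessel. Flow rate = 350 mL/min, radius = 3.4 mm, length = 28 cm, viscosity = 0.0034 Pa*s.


dP = 8*mu*L*Q / (pi*r^4)
Q = 350 mL/min = 5.83333e-06 m^3/s
dP = 105.822 Pa = 105.822 / 133.322 mmHg = 0.7937 mmHg


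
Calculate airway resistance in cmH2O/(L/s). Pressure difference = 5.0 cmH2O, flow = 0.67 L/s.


R = dP / flow
R = 5.0 / 0.67
R = 7.463 cmH2O/(L/s)


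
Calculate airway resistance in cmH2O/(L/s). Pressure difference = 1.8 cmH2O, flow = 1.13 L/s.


R = dP / flow
R = 1.8 / 1.13
R = 1.593 cmH2O/(L/s)


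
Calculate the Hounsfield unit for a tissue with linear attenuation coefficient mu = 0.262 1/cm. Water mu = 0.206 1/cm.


HU = ((mu_tissue - mu_water) / mu_water) * 1000
HU = ((0.262 - 0.206) / 0.206) * 1000
HU = 271.8


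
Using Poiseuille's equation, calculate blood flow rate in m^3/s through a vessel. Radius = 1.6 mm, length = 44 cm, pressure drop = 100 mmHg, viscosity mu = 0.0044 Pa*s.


Q = pi*r^4*dP / (8*mu*L)
r = 0.0016 m, L = 0.44 m
dP = 100 mmHg = 13332.2 Pa
Q = 1.7723e-05 m^3/s


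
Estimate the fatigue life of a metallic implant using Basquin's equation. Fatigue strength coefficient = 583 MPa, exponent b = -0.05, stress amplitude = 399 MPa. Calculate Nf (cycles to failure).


sigma_a = sigma_f' * (2Nf)^b
2Nf = (sigma_a/sigma_f')^(1/b)
2Nf = (399/583)^(1/-0.05)
2Nf = 1967.4929
Nf = 983.7


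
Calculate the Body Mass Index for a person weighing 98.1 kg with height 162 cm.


BMI = weight / height^2
height = 162 cm = 1.62 m
BMI = 98.1 / 1.62^2
BMI = 37.38 kg/m^2


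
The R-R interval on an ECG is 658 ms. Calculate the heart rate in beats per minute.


HR = 60 / RR_interval(s)
RR = 658 ms = 0.658 s
HR = 60 / 0.658 = 91.19 bpm


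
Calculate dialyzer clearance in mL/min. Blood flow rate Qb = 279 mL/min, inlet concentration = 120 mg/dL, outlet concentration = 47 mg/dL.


K = Qb * (Cb_in - Cb_out) / Cb_in
K = 279 * (120 - 47) / 120
K = 169.7 mL/min


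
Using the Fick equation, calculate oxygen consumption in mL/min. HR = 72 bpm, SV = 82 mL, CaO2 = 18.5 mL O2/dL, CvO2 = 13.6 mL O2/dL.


CO = HR*SV = 72*82/1000 = 5.904 L/min
a-v O2 diff = 18.5 - 13.6 = 4.9 mL/dL
VO2 = CO * (CaO2-CvO2) * 10 dL/L
VO2 = 5.904 * 4.9 * 10
VO2 = 289.3 mL/min


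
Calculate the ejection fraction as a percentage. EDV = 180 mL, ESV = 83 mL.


SV = EDV - ESV = 180 - 83 = 97 mL
EF = SV/EDV * 100 = 97/180 * 100
EF = 53.89%


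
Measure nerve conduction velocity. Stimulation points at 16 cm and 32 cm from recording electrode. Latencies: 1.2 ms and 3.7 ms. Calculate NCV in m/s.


Distance = (32 - 16) / 100 = 0.16 m
dt = (3.7 - 1.2) / 1000 = 0.0025 s
NCV = dist / dt = 64 m/s


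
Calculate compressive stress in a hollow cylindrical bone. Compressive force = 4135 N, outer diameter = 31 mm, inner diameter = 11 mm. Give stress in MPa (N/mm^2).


A = pi*(r_o^2 - r_i^2)
r_o = 15.5 mm, r_i = 5.5 mm
A = 659.734 mm^2
sigma = F/A = 4135 / 659.734
sigma = 6.268 MPa


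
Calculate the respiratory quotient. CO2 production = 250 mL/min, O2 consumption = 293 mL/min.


RQ = VCO2 / VO2
RQ = 250 / 293
RQ = 0.8532


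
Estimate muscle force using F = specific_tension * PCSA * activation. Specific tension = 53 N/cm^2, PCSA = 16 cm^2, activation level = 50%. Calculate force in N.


F = sigma * PCSA * activation
F = 53 * 16 * 0.5
F = 424 N


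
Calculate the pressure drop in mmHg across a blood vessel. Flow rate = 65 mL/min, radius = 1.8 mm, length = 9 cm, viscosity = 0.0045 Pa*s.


dP = 8*mu*L*Q / (pi*r^4)
Q = 65 mL/min = 1.08333e-06 m^3/s
dP = 106.43 Pa = 106.43 / 133.322 mmHg = 0.7983 mmHg


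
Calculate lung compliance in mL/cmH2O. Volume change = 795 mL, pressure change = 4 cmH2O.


C = dV / dP
C = 795 / 4
C = 198.8 mL/cmH2O


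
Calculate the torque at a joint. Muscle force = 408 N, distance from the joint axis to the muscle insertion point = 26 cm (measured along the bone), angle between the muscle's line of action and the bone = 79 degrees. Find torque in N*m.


Torque = F * d * sin(theta)   (moment arm = d*sin(theta))
d = 26 cm = 0.26 m
Torque = 408 * 0.26 * sin(79)
Torque = 104.1 N*m


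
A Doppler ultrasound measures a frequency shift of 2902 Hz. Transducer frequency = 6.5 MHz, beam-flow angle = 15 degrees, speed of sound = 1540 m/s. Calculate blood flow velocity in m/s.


v = fd * c / (2 * f0 * cos(theta))
v = 2902 * 1540 / (2 * 6.5000e+06 * cos(15))
v = 0.3559 m/s


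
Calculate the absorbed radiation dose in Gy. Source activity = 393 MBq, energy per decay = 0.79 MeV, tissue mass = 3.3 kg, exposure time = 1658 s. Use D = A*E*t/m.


A = 393 MBq = 3.9300e+08 Bq
E = 0.79 MeV = 1.26558e-13 J
D = A*E*t/m = 3.9300e+08*1.26558e-13*1658/3.3
D = 0.02499 Gy


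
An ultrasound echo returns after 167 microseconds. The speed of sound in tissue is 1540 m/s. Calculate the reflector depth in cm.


depth = c * t / 2
t = 167 us = 1.6700e-04 s
depth = 1540 * 1.6700e-04 / 2
depth = 0.12859 m = 12.859 cm


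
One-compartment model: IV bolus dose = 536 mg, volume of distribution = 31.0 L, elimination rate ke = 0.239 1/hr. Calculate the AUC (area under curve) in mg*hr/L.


C0 = Dose/Vd = 536/31.0 = 17.2903 mg/L
AUC = C0/ke = 17.2903/0.239
AUC = 72.34 mg*hr/L


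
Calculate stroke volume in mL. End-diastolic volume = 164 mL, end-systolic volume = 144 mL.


SV = EDV - ESV
SV = 164 - 144
SV = 20 mL


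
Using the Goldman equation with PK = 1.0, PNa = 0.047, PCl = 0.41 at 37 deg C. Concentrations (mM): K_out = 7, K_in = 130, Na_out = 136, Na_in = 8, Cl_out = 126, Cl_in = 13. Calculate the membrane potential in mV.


Vm = (RT/F)*ln((PK*Ko + PNa*Nao + PCl*Cli)/(PK*Ki + PNa*Nai + PCl*Clo))
Numer = 18.722, Denom = 182.036
Vm = -60.79 mV


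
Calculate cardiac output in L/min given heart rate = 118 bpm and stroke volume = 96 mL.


CO = HR * SV
CO = 118 * 96 / 1000
CO = 11.33 L/min


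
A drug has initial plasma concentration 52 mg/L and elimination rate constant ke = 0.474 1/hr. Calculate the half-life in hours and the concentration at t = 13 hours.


t_half = ln(2) / ke = 0.693147 / 0.474 = 1.462 hr
C(t) = C0 * exp(-ke*t) = 52 * exp(-0.474*13)
C(13) = 0.1096 mg/L


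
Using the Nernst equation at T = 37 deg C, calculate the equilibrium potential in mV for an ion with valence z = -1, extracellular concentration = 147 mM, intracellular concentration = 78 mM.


E = (RT/(zF)) * ln(C_out/C_in)
T = 37 + 273.15 = 310.15 K
E = (8.314 * 310.15 / (-1 * 96485)) * ln(147/78)
E = -16.94 mV


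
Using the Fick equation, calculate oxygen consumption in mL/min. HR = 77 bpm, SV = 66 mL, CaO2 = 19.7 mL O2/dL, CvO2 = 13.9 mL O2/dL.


CO = HR*SV = 77*66/1000 = 5.082 L/min
a-v O2 diff = 19.7 - 13.9 = 5.8 mL/dL
VO2 = CO * (CaO2-CvO2) * 10 dL/L
VO2 = 5.082 * 5.8 * 10
VO2 = 294.8 mL/min


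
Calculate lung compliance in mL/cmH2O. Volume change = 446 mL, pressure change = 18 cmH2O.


C = dV / dP
C = 446 / 18
C = 24.78 mL/cmH2O


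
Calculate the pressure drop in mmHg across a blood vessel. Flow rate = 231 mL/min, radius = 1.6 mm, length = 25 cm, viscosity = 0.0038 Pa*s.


dP = 8*mu*L*Q / (pi*r^4)
Q = 231 mL/min = 3.85e-06 m^3/s
dP = 1421.17 Pa = 1421.17 / 133.322 mmHg = 10.66 mmHg


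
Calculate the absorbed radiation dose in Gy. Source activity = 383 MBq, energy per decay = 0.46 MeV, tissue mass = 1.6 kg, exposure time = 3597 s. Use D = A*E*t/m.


A = 383 MBq = 3.8300e+08 Bq
E = 0.46 MeV = 7.3692e-14 J
D = A*E*t/m = 3.8300e+08*7.3692e-14*3597/1.6
D = 0.06345 Gy


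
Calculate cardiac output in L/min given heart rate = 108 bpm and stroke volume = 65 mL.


CO = HR * SV
CO = 108 * 65 / 1000
CO = 7.02 L/min


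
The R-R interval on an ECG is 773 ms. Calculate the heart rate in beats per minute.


HR = 60 / RR_interval(s)
RR = 773 ms = 0.773 s
HR = 60 / 0.773 = 77.62 bpm


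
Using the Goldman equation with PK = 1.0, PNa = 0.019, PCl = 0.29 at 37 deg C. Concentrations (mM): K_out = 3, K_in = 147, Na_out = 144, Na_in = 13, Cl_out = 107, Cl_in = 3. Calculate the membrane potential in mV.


Vm = (RT/F)*ln((PK*Ko + PNa*Nao + PCl*Cli)/(PK*Ki + PNa*Nai + PCl*Clo))
Numer = 6.606, Denom = 178.277
Vm = -88.07 mV
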